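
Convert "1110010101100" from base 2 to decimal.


Input: "1110010101100" in base 2
Positional expansion:
  Digit '1' (value 1) x 2^12 = 4096
  Digit '1' (value 1) x 2^11 = 2048
  Digit '1' (value 1) x 2^10 = 1024
  Digit '0' (value 0) x 2^9 = 0
  Digit '0' (value 0) x 2^8 = 0
  Digit '1' (value 1) x 2^7 = 128
  Digit '0' (value 0) x 2^6 = 0
  Digit '1' (value 1) x 2^5 = 32
  Digit '0' (value 0) x 2^4 = 0
  Digit '1' (value 1) x 2^3 = 8
  Digit '1' (value 1) x 2^2 = 4
  Digit '0' (value 0) x 2^1 = 0
  Digit '0' (value 0) x 2^0 = 0
Sum = 7340

7340


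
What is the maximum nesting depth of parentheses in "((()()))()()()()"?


Input: "((()()))()()()()"
Tracking depth:
  Position 0 '(': depth becomes 1
  Position 1 '(': depth becomes 2
  Position 2 '(': depth becomes 3
  Position 3 ')': depth becomes 2
  Position 4 '(': depth becomes 3
  Position 5 ')': depth becomes 2
  Position 6 ')': depth becomes 1
  Position 7 ')': depth becomes 0
  Position 8 '(': depth becomes 1
  Position 9 ')': depth becomes 0
  Position 10 '(': depth becomes 1
  Position 11 ')': depth becomes 0
  Position 12 '(': depth becomes 1
  Position 13 ')': depth becomes 0
  Position 14 '(': depth becomes 1
  Position 15 ')': depth becomes 0
Maximum depth reached: 3

3


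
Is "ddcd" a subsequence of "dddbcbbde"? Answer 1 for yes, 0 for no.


Check if "ddcd" is a subsequence of "dddbcbbde"
Greedy scan:
  Position 0 ('d'): matches sub[0] = 'd'
  Position 1 ('d'): matches sub[1] = 'd'
  Position 2 ('d'): no match needed
  Position 3 ('b'): no match needed
  Position 4 ('c'): matches sub[2] = 'c'
  Position 5 ('b'): no match needed
  Position 6 ('b'): no match needed
  Position 7 ('d'): matches sub[3] = 'd'
  Position 8 ('e'): no match needed
All 4 characters matched => is a subsequence

1


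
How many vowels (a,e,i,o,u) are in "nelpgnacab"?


Input: nelpgnacab
Checking each character:
  'n' at position 0: consonant
  'e' at position 1: vowel (running total: 1)
  'l' at position 2: consonant
  'p' at position 3: consonant
  'g' at position 4: consonant
  'n' at position 5: consonant
  'a' at position 6: vowel (running total: 2)
  'c' at position 7: consonant
  'a' at position 8: vowel (running total: 3)
  'b' at position 9: consonant
Total vowels: 3

3


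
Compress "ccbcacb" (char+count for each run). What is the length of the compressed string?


Input: ccbcacb
Runs:
  'c' x 2 => "c2"
  'b' x 1 => "b1"
  'c' x 1 => "c1"
  'a' x 1 => "a1"
  'c' x 1 => "c1"
  'b' x 1 => "b1"
Compressed: "c2b1c1a1c1b1"
Compressed length: 12

12


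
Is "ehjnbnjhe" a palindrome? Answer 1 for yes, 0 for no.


Input: ehjnbnjhe
Reversed: ehjnbnjhe
  Compare pos 0 ('e') with pos 8 ('e'): match
  Compare pos 1 ('h') with pos 7 ('h'): match
  Compare pos 2 ('j') with pos 6 ('j'): match
  Compare pos 3 ('n') with pos 5 ('n'): match
Result: palindrome

1


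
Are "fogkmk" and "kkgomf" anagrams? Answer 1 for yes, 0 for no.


Strings: "fogkmk", "kkgomf"
Sorted first:  fgkkmo
Sorted second: fgkkmo
Sorted forms match => anagrams

1


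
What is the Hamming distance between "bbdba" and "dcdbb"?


Comparing "bbdba" and "dcdbb" position by position:
  Position 0: 'b' vs 'd' => differ
  Position 1: 'b' vs 'c' => differ
  Position 2: 'd' vs 'd' => same
  Position 3: 'b' vs 'b' => same
  Position 4: 'a' vs 'b' => differ
Total differences (Hamming distance): 3

3


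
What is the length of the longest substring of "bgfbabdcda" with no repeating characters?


Input: "bgfbabdcda"
Sliding window (track last position of each char):
  Position 0 ('b'): window [0,0] length 1 -- new best
  Position 1 ('g'): window [0,1] length 2 -- new best
  Position 2 ('f'): window [0,2] length 3 -- new best
  Position 3 ('b'): repeat (last at 0), move window start to 1
  Position 3 ('b'): window [1,3] length 3
  Position 4 ('a'): window [1,4] length 4 -- new best
  Position 5 ('b'): repeat (last at 3), move window start to 4
  Position 5 ('b'): window [4,5] length 2
  Position 6 ('d'): window [4,6] length 3
  Position 7 ('c'): window [4,7] length 4
  Position 8 ('d'): repeat (last at 6), move window start to 7
  Position 8 ('d'): window [7,8] length 2
  Position 9 ('a'): window [7,9] length 3
Longest substring with no repeats: "gfba" with length 4

4


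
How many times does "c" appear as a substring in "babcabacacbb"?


Searching for "c" in "babcabacacbb"
Scanning each position:
  Position 0: "b" => no
  Position 1: "a" => no
  Position 2: "b" => no
  Position 3: "c" => MATCH
  Position 4: "a" => no
  Position 5: "b" => no
  Position 6: "a" => no
  Position 7: "c" => MATCH
  Position 8: "a" => no
  Position 9: "c" => MATCH
  Position 10: "b" => no
  Position 11: "b" => no
Total occurrences: 3

3


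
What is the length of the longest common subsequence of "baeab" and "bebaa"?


LCS of "baeab" and "bebaa"
DP table:
           b    e    b    a    a
      0    0    0    0    0    0
  b   0    1    1    1    1    1
  a   0    1    1    1    2    2
  e   0    1    2    2    2    2
  a   0    1    2    2    3    3
  b   0    1    2    3    3    3
LCS length = dp[5][5] = 3

3


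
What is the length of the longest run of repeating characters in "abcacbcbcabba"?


Input: "abcacbcbcabba"
Scanning for longest run:
  Position 1 ('b'): new char, reset run to 1
  Position 2 ('c'): new char, reset run to 1
  Position 3 ('a'): new char, reset run to 1
  Position 4 ('c'): new char, reset run to 1
  Position 5 ('b'): new char, reset run to 1
  Position 6 ('c'): new char, reset run to 1
  Position 7 ('b'): new char, reset run to 1
  Position 8 ('c'): new char, reset run to 1
  Position 9 ('a'): new char, reset run to 1
  Position 10 ('b'): new char, reset run to 1
  Position 11 ('b'): continues run of 'b', length=2
  Position 12 ('a'): new char, reset run to 1
Longest run: 'b' with length 2

2


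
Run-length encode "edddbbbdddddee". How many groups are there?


Input: edddbbbdddddee
Scanning for consecutive runs:
  Group 1: 'e' x 1 (positions 0-0)
  Group 2: 'd' x 3 (positions 1-3)
  Group 3: 'b' x 3 (positions 4-6)
  Group 4: 'd' x 5 (positions 7-11)
  Group 5: 'e' x 2 (positions 12-13)
Total groups: 5

5


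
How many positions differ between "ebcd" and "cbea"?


Comparing "ebcd" and "cbea" position by position:
  Position 0: 'e' vs 'c' => DIFFER
  Position 1: 'b' vs 'b' => same
  Position 2: 'c' vs 'e' => DIFFER
  Position 3: 'd' vs 'a' => DIFFER
Positions that differ: 3

3


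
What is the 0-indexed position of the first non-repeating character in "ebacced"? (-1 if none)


Input: ebacced
Character frequencies:
  'a': 1
  'b': 1
  'c': 2
  'd': 1
  'e': 2
Scanning left to right for freq == 1:
  Position 0 ('e'): freq=2, skip
  Position 1 ('b'): unique! => answer = 1

1


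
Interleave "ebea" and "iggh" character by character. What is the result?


Interleaving "ebea" and "iggh":
  Position 0: 'e' from first, 'i' from second => "ei"
  Position 1: 'b' from first, 'g' from second => "bg"
  Position 2: 'e' from first, 'g' from second => "eg"
  Position 3: 'a' from first, 'h' from second => "ah"
Result: eibgegah

eibgegah


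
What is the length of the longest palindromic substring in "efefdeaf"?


Input: "efefdeaf"
Checking substrings for palindromes:
  [0:3] "efe" (len 3) => palindrome
  [1:4] "fef" (len 3) => palindrome
Longest palindromic substring: "efe" with length 3

3


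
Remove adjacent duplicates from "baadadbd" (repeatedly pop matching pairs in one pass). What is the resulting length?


Input: baadadbd
Stack-based adjacent duplicate removal:
  Read 'b': push. Stack: b
  Read 'a': push. Stack: ba
  Read 'a': matches stack top 'a' => pop. Stack: b
  Read 'd': push. Stack: bd
  Read 'a': push. Stack: bda
  Read 'd': push. Stack: bdad
  Read 'b': push. Stack: bdadb
  Read 'd': push. Stack: bdadbd
Final stack: "bdadbd" (length 6)

6


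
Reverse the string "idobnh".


Input: idobnh
Reading characters right to left:
  Position 5: 'h'
  Position 4: 'n'
  Position 3: 'b'
  Position 2: 'o'
  Position 1: 'd'
  Position 0: 'i'
Reversed: hnbodi

hnbodi


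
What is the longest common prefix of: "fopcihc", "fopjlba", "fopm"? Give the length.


Words: fopcihc, fopjlba, fopm
  Position 0: all 'f' => match
  Position 1: all 'o' => match
  Position 2: all 'p' => match
  Position 3: ('c', 'j', 'm') => mismatch, stop
LCP = "fop" (length 3)

3


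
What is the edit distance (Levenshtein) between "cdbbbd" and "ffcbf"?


Computing edit distance: "cdbbbd" -> "ffcbf"
DP table:
           f    f    c    b    f
      0    1    2    3    4    5
  c   1    1    2    2    3    4
  d   2    2    2    3    3    4
  b   3    3    3    3    3    4
  b   4    4    4    4    3    4
  b   5    5    5    5    4    4
  d   6    6    6    6    5    5
Edit distance = dp[6][5] = 5

5


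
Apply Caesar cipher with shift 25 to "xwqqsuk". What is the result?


Caesar cipher: shift "xwqqsuk" by 25
  'x' (pos 23) + 25 = pos 22 = 'w'
  'w' (pos 22) + 25 = pos 21 = 'v'
  'q' (pos 16) + 25 = pos 15 = 'p'
  'q' (pos 16) + 25 = pos 15 = 'p'
  's' (pos 18) + 25 = pos 17 = 'r'
  'u' (pos 20) + 25 = pos 19 = 't'
  'k' (pos 10) + 25 = pos 9 = 'j'
Result: wvpprtj

wvpprtj


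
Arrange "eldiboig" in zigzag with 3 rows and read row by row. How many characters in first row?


Zigzag "eldiboig" into 3 rows:
Placing characters:
  'e' => row 0
  'l' => row 1
  'd' => row 2
  'i' => row 1
  'b' => row 0
  'o' => row 1
  'i' => row 2
  'g' => row 1
Rows:
  Row 0: "eb"
  Row 1: "liog"
  Row 2: "di"
First row length: 2

2


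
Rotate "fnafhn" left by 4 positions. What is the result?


Input: "fnafhn", rotate left by 4
First 4 characters: "fnaf"
Remaining characters: "hn"
Concatenate remaining + first: "hn" + "fnaf" = "hnfnaf"

hnfnaf


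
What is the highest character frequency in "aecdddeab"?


Input: aecdddeab
Character counts:
  'a': 2
  'b': 1
  'c': 1
  'd': 3
  'e': 2
Maximum frequency: 3

3


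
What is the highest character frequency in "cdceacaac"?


Input: cdceacaac
Character counts:
  'a': 3
  'c': 4
  'd': 1
  'e': 1
Maximum frequency: 4

4


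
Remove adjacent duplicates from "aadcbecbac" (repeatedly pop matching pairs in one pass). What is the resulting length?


Input: aadcbecbac
Stack-based adjacent duplicate removal:
  Read 'a': push. Stack: a
  Read 'a': matches stack top 'a' => pop. Stack: (empty)
  Read 'd': push. Stack: d
  Read 'c': push. Stack: dc
  Read 'b': push. Stack: dcb
  Read 'e': push. Stack: dcbe
  Read 'c': push. Stack: dcbec
  Read 'b': push. Stack: dcbecb
  Read 'a': push. Stack: dcbecba
  Read 'c': push. Stack: dcbecbac
Final stack: "dcbecbac" (length 8)

8


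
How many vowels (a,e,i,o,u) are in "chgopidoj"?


Input: chgopidoj
Checking each character:
  'c' at position 0: consonant
  'h' at position 1: consonant
  'g' at position 2: consonant
  'o' at position 3: vowel (running total: 1)
  'p' at position 4: consonant
  'i' at position 5: vowel (running total: 2)
  'd' at position 6: consonant
  'o' at position 7: vowel (running total: 3)
  'j' at position 8: consonant
Total vowels: 3

3


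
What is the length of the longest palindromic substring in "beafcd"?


Input: "beafcd"
Checking substrings for palindromes:
  No multi-char palindromic substrings found
Longest palindromic substring: "b" with length 1

1


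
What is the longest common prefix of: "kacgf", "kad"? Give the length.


Words: kacgf, kad
  Position 0: all 'k' => match
  Position 1: all 'a' => match
  Position 2: ('c', 'd') => mismatch, stop
LCP = "ka" (length 2)

2


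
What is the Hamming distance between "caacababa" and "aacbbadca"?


Comparing "caacababa" and "aacbbadca" position by position:
  Position 0: 'c' vs 'a' => differ
  Position 1: 'a' vs 'a' => same
  Position 2: 'a' vs 'c' => differ
  Position 3: 'c' vs 'b' => differ
  Position 4: 'a' vs 'b' => differ
  Position 5: 'b' vs 'a' => differ
  Position 6: 'a' vs 'd' => differ
  Position 7: 'b' vs 'c' => differ
  Position 8: 'a' vs 'a' => same
Total differences (Hamming distance): 7

7


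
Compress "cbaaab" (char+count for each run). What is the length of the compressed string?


Input: cbaaab
Runs:
  'c' x 1 => "c1"
  'b' x 1 => "b1"
  'a' x 3 => "a3"
  'b' x 1 => "b1"
Compressed: "c1b1a3b1"
Compressed length: 8

8


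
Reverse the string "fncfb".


Input: fncfb
Reading characters right to left:
  Position 4: 'b'
  Position 3: 'f'
  Position 2: 'c'
  Position 1: 'n'
  Position 0: 'f'
Reversed: bfcnf

bfcnf


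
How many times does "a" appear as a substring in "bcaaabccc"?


Searching for "a" in "bcaaabccc"
Scanning each position:
  Position 0: "b" => no
  Position 1: "c" => no
  Position 2: "a" => MATCH
  Position 3: "a" => MATCH
  Position 4: "a" => MATCH
  Position 5: "b" => no
  Position 6: "c" => no
  Position 7: "c" => no
  Position 8: "c" => no
Total occurrences: 3

3


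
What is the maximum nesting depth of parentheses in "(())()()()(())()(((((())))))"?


Input: "(())()()()(())()(((((())))))"
Tracking depth:
  Position 0 '(': depth becomes 1
  Position 1 '(': depth becomes 2
  Position 2 ')': depth becomes 1
  Position 3 ')': depth becomes 0
  Position 4 '(': depth becomes 1
  Position 5 ')': depth becomes 0
  Position 6 '(': depth becomes 1
  Position 7 ')': depth becomes 0
  Position 8 '(': depth becomes 1
  Position 9 ')': depth becomes 0
  Position 10 '(': depth becomes 1
  Position 11 '(': depth becomes 2
  Position 12 ')': depth becomes 1
  Position 13 ')': depth becomes 0
  Position 14 '(': depth becomes 1
  Position 15 ')': depth becomes 0
  Position 16 '(': depth becomes 1
  Position 17 '(': depth becomes 2
  Position 18 '(': depth becomes 3
  Position 19 '(': depth becomes 4
  Position 20 '(': depth becomes 5
  Position 21 '(': depth becomes 6
  Position 22 ')': depth becomes 5
  Position 23 ')': depth becomes 4
  Position 24 ')': depth becomes 3
  Position 25 ')': depth becomes 2
  Position 26 ')': depth becomes 1
  Position 27 ')': depth becomes 0
Maximum depth reached: 6

6


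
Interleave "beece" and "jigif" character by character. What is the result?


Interleaving "beece" and "jigif":
  Position 0: 'b' from first, 'j' from second => "bj"
  Position 1: 'e' from first, 'i' from second => "ei"
  Position 2: 'e' from first, 'g' from second => "eg"
  Position 3: 'c' from first, 'i' from second => "ci"
  Position 4: 'e' from first, 'f' from second => "ef"
Result: bjeiegcief

bjeiegcief


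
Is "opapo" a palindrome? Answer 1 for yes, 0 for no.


Input: opapo
Reversed: opapo
  Compare pos 0 ('o') with pos 4 ('o'): match
  Compare pos 1 ('p') with pos 3 ('p'): match
Result: palindrome

1


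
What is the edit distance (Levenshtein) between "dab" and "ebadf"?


Computing edit distance: "dab" -> "ebadf"
DP table:
           e    b    a    d    f
      0    1    2    3    4    5
  d   1    1    2    3    3    4
  a   2    2    2    2    3    4
  b   3    3    2    3    3    4
Edit distance = dp[3][5] = 4

4


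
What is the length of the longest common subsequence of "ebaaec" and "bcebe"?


LCS of "ebaaec" and "bcebe"
DP table:
           b    c    e    b    e
      0    0    0    0    0    0
  e   0    0    0    1    1    1
  b   0    1    1    1    2    2
  a   0    1    1    1    2    2
  a   0    1    1    1    2    2
  e   0    1    1    2    2    3
  c   0    1    2    2    2    3
LCS length = dp[6][5] = 3

3


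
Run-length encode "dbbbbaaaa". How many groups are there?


Input: dbbbbaaaa
Scanning for consecutive runs:
  Group 1: 'd' x 1 (positions 0-0)
  Group 2: 'b' x 4 (positions 1-4)
  Group 3: 'a' x 4 (positions 5-8)
Total groups: 3

3


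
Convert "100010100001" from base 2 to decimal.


Input: "100010100001" in base 2
Positional expansion:
  Digit '1' (value 1) x 2^11 = 2048
  Digit '0' (value 0) x 2^10 = 0
  Digit '0' (value 0) x 2^9 = 0
  Digit '0' (value 0) x 2^8 = 0
  Digit '1' (value 1) x 2^7 = 128
  Digit '0' (value 0) x 2^6 = 0
  Digit '1' (value 1) x 2^5 = 32
  Digit '0' (value 0) x 2^4 = 0
  Digit '0' (value 0) x 2^3 = 0
  Digit '0' (value 0) x 2^2 = 0
  Digit '0' (value 0) x 2^1 = 0
  Digit '1' (value 1) x 2^0 = 1
Sum = 2209

2209


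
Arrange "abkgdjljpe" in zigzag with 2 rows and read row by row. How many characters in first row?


Zigzag "abkgdjljpe" into 2 rows:
Placing characters:
  'a' => row 0
  'b' => row 1
  'k' => row 0
  'g' => row 1
  'd' => row 0
  'j' => row 1
  'l' => row 0
  'j' => row 1
  'p' => row 0
  'e' => row 1
Rows:
  Row 0: "akdlp"
  Row 1: "bgjje"
First row length: 5

5


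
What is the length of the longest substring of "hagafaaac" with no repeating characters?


Input: "hagafaaac"
Sliding window (track last position of each char):
  Position 0 ('h'): window [0,0] length 1 -- new best
  Position 1 ('a'): window [0,1] length 2 -- new best
  Position 2 ('g'): window [0,2] length 3 -- new best
  Position 3 ('a'): repeat (last at 1), move window start to 2
  Position 3 ('a'): window [2,3] length 2
  Position 4 ('f'): window [2,4] length 3
  Position 5 ('a'): repeat (last at 3), move window start to 4
  Position 5 ('a'): window [4,5] length 2
  Position 6 ('a'): repeat (last at 5), move window start to 6
  Position 6 ('a'): window [6,6] length 1
  Position 7 ('a'): repeat (last at 6), move window start to 7
  Position 7 ('a'): window [7,7] length 1
  Position 8 ('c'): window [7,8] length 2
Longest substring with no repeats: "hag" with length 3

3


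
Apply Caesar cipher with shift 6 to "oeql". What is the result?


Caesar cipher: shift "oeql" by 6
  'o' (pos 14) + 6 = pos 20 = 'u'
  'e' (pos 4) + 6 = pos 10 = 'k'
  'q' (pos 16) + 6 = pos 22 = 'w'
  'l' (pos 11) + 6 = pos 17 = 'r'
Result: ukwr

ukwr


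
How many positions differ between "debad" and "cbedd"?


Comparing "debad" and "cbedd" position by position:
  Position 0: 'd' vs 'c' => DIFFER
  Position 1: 'e' vs 'b' => DIFFER
  Position 2: 'b' vs 'e' => DIFFER
  Position 3: 'a' vs 'd' => DIFFER
  Position 4: 'd' vs 'd' => same
Positions that differ: 4

4


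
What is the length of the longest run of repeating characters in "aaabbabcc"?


Input: "aaabbabcc"
Scanning for longest run:
  Position 1 ('a'): continues run of 'a', length=2
  Position 2 ('a'): continues run of 'a', length=3
  Position 3 ('b'): new char, reset run to 1
  Position 4 ('b'): continues run of 'b', length=2
  Position 5 ('a'): new char, reset run to 1
  Position 6 ('b'): new char, reset run to 1
  Position 7 ('c'): new char, reset run to 1
  Position 8 ('c'): continues run of 'c', length=2
Longest run: 'a' with length 3

3


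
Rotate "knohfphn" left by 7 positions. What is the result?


Input: "knohfphn", rotate left by 7
First 7 characters: "knohfph"
Remaining characters: "n"
Concatenate remaining + first: "n" + "knohfph" = "nknohfph"

nknohfph


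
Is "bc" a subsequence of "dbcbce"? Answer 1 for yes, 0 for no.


Check if "bc" is a subsequence of "dbcbce"
Greedy scan:
  Position 0 ('d'): no match needed
  Position 1 ('b'): matches sub[0] = 'b'
  Position 2 ('c'): matches sub[1] = 'c'
  Position 3 ('b'): no match needed
  Position 4 ('c'): no match needed
  Position 5 ('e'): no match needed
All 2 characters matched => is a subsequence

1


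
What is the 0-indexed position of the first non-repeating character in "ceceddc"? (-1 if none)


Input: ceceddc
Character frequencies:
  'c': 3
  'd': 2
  'e': 2
Scanning left to right for freq == 1:
  Position 0 ('c'): freq=3, skip
  Position 1 ('e'): freq=2, skip
  Position 2 ('c'): freq=3, skip
  Position 3 ('e'): freq=2, skip
  Position 4 ('d'): freq=2, skip
  Position 5 ('d'): freq=2, skip
  Position 6 ('c'): freq=3, skip
  No unique character found => answer = -1

-1


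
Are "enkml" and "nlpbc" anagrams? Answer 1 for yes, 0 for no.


Strings: "enkml", "nlpbc"
Sorted first:  eklmn
Sorted second: bclnp
Differ at position 0: 'e' vs 'b' => not anagrams

0


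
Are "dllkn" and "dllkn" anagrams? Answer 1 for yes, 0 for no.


Strings: "dllkn", "dllkn"
Sorted first:  dklln
Sorted second: dklln
Sorted forms match => anagrams

1


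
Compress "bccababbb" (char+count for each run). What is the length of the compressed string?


Input: bccababbb
Runs:
  'b' x 1 => "b1"
  'c' x 2 => "c2"
  'a' x 1 => "a1"
  'b' x 1 => "b1"
  'a' x 1 => "a1"
  'b' x 3 => "b3"
Compressed: "b1c2a1b1a1b3"
Compressed length: 12

12


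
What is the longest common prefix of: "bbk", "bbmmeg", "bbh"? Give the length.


Words: bbk, bbmmeg, bbh
  Position 0: all 'b' => match
  Position 1: all 'b' => match
  Position 2: ('k', 'm', 'h') => mismatch, stop
LCP = "bb" (length 2)

2


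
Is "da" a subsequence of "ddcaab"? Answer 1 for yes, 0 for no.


Check if "da" is a subsequence of "ddcaab"
Greedy scan:
  Position 0 ('d'): matches sub[0] = 'd'
  Position 1 ('d'): no match needed
  Position 2 ('c'): no match needed
  Position 3 ('a'): matches sub[1] = 'a'
  Position 4 ('a'): no match needed
  Position 5 ('b'): no match needed
All 2 characters matched => is a subsequence

1


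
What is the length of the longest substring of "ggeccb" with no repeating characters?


Input: "ggeccb"
Sliding window (track last position of each char):
  Position 0 ('g'): window [0,0] length 1 -- new best
  Position 1 ('g'): repeat (last at 0), move window start to 1
  Position 1 ('g'): window [1,1] length 1
  Position 2 ('e'): window [1,2] length 2 -- new best
  Position 3 ('c'): window [1,3] length 3 -- new best
  Position 4 ('c'): repeat (last at 3), move window start to 4
  Position 4 ('c'): window [4,4] length 1
  Position 5 ('b'): window [4,5] length 2
Longest substring with no repeats: "gec" with length 3

3


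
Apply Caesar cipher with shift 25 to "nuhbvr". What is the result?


Caesar cipher: shift "nuhbvr" by 25
  'n' (pos 13) + 25 = pos 12 = 'm'
  'u' (pos 20) + 25 = pos 19 = 't'
  'h' (pos 7) + 25 = pos 6 = 'g'
  'b' (pos 1) + 25 = pos 0 = 'a'
  'v' (pos 21) + 25 = pos 20 = 'u'
  'r' (pos 17) + 25 = pos 16 = 'q'
Result: mtgauq

mtgauq


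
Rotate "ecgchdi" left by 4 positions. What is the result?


Input: "ecgchdi", rotate left by 4
First 4 characters: "ecgc"
Remaining characters: "hdi"
Concatenate remaining + first: "hdi" + "ecgc" = "hdiecgc"

hdiecgc


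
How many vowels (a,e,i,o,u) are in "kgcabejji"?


Input: kgcabejji
Checking each character:
  'k' at position 0: consonant
  'g' at position 1: consonant
  'c' at position 2: consonant
  'a' at position 3: vowel (running total: 1)
  'b' at position 4: consonant
  'e' at position 5: vowel (running total: 2)
  'j' at position 6: consonant
  'j' at position 7: consonant
  'i' at position 8: vowel (running total: 3)
Total vowels: 3

3


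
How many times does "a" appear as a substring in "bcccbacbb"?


Searching for "a" in "bcccbacbb"
Scanning each position:
  Position 0: "b" => no
  Position 1: "c" => no
  Position 2: "c" => no
  Position 3: "c" => no
  Position 4: "b" => no
  Position 5: "a" => MATCH
  Position 6: "c" => no
  Position 7: "b" => no
  Position 8: "b" => no
Total occurrences: 1

1


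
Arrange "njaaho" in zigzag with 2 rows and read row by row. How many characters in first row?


Zigzag "njaaho" into 2 rows:
Placing characters:
  'n' => row 0
  'j' => row 1
  'a' => row 0
  'a' => row 1
  'h' => row 0
  'o' => row 1
Rows:
  Row 0: "nah"
  Row 1: "jao"
First row length: 3

3


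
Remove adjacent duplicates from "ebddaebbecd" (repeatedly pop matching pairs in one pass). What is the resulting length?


Input: ebddaebbecd
Stack-based adjacent duplicate removal:
  Read 'e': push. Stack: e
  Read 'b': push. Stack: eb
  Read 'd': push. Stack: ebd
  Read 'd': matches stack top 'd' => pop. Stack: eb
  Read 'a': push. Stack: eba
  Read 'e': push. Stack: ebae
  Read 'b': push. Stack: ebaeb
  Read 'b': matches stack top 'b' => pop. Stack: ebae
  Read 'e': matches stack top 'e' => pop. Stack: eba
  Read 'c': push. Stack: ebac
  Read 'd': push. Stack: ebacd
Final stack: "ebacd" (length 5)

5


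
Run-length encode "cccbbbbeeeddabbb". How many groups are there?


Input: cccbbbbeeeddabbb
Scanning for consecutive runs:
  Group 1: 'c' x 3 (positions 0-2)
  Group 2: 'b' x 4 (positions 3-6)
  Group 3: 'e' x 3 (positions 7-9)
  Group 4: 'd' x 2 (positions 10-11)
  Group 5: 'a' x 1 (positions 12-12)
  Group 6: 'b' x 3 (positions 13-15)
Total groups: 6

6


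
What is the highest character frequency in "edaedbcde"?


Input: edaedbcde
Character counts:
  'a': 1
  'b': 1
  'c': 1
  'd': 3
  'e': 3
Maximum frequency: 3

3


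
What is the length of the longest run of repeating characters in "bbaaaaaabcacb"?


Input: "bbaaaaaabcacb"
Scanning for longest run:
  Position 1 ('b'): continues run of 'b', length=2
  Position 2 ('a'): new char, reset run to 1
  Position 3 ('a'): continues run of 'a', length=2
  Position 4 ('a'): continues run of 'a', length=3
  Position 5 ('a'): continues run of 'a', length=4
  Position 6 ('a'): continues run of 'a', length=5
  Position 7 ('a'): continues run of 'a', length=6
  Position 8 ('b'): new char, reset run to 1
  Position 9 ('c'): new char, reset run to 1
  Position 10 ('a'): new char, reset run to 1
  Position 11 ('c'): new char, reset run to 1
  Position 12 ('b'): new char, reset run to 1
Longest run: 'a' with length 6

6


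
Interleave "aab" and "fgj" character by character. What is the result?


Interleaving "aab" and "fgj":
  Position 0: 'a' from first, 'f' from second => "af"
  Position 1: 'a' from first, 'g' from second => "ag"
  Position 2: 'b' from first, 'j' from second => "bj"
Result: afagbj

afagbj


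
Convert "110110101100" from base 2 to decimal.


Input: "110110101100" in base 2
Positional expansion:
  Digit '1' (value 1) x 2^11 = 2048
  Digit '1' (value 1) x 2^10 = 1024
  Digit '0' (value 0) x 2^9 = 0
  Digit '1' (value 1) x 2^8 = 256
  Digit '1' (value 1) x 2^7 = 128
  Digit '0' (value 0) x 2^6 = 0
  Digit '1' (value 1) x 2^5 = 32
  Digit '0' (value 0) x 2^4 = 0
  Digit '1' (value 1) x 2^3 = 8
  Digit '1' (value 1) x 2^2 = 4
  Digit '0' (value 0) x 2^1 = 0
  Digit '0' (value 0) x 2^0 = 0
Sum = 3500

3500


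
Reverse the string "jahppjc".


Input: jahppjc
Reading characters right to left:
  Position 6: 'c'
  Position 5: 'j'
  Position 4: 'p'
  Position 3: 'p'
  Position 2: 'h'
  Position 1: 'a'
  Position 0: 'j'
Reversed: cjpphaj

cjpphaj


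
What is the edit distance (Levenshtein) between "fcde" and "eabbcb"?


Computing edit distance: "fcde" -> "eabbcb"
DP table:
           e    a    b    b    c    b
      0    1    2    3    4    5    6
  f   1    1    2    3    4    5    6
  c   2    2    2    3    4    4    5
  d   3    3    3    3    4    5    5
  e   4    3    4    4    4    5    6
Edit distance = dp[4][6] = 6

6


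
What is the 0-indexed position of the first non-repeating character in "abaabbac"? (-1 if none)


Input: abaabbac
Character frequencies:
  'a': 4
  'b': 3
  'c': 1
Scanning left to right for freq == 1:
  Position 0 ('a'): freq=4, skip
  Position 1 ('b'): freq=3, skip
  Position 2 ('a'): freq=4, skip
  Position 3 ('a'): freq=4, skip
  Position 4 ('b'): freq=3, skip
  Position 5 ('b'): freq=3, skip
  Position 6 ('a'): freq=4, skip
  Position 7 ('c'): unique! => answer = 7

7


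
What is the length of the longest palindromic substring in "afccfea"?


Input: "afccfea"
Checking substrings for palindromes:
  [1:5] "fccf" (len 4) => palindrome
  [2:4] "cc" (len 2) => palindrome
Longest palindromic substring: "fccf" with length 4

4


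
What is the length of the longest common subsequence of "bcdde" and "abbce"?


LCS of "bcdde" and "abbce"
DP table:
           a    b    b    c    e
      0    0    0    0    0    0
  b   0    0    1    1    1    1
  c   0    0    1    1    2    2
  d   0    0    1    1    2    2
  d   0    0    1    1    2    2
  e   0    0    1    1    2    3
LCS length = dp[5][5] = 3

3


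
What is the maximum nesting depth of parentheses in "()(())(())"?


Input: "()(())(())"
Tracking depth:
  Position 0 '(': depth becomes 1
  Position 1 ')': depth becomes 0
  Position 2 '(': depth becomes 1
  Position 3 '(': depth becomes 2
  Position 4 ')': depth becomes 1
  Position 5 ')': depth becomes 0
  Position 6 '(': depth becomes 1
  Position 7 '(': depth becomes 2
  Position 8 ')': depth becomes 1
  Position 9 ')': depth becomes 0
Maximum depth reached: 2

2


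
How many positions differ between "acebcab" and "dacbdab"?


Comparing "acebcab" and "dacbdab" position by position:
  Position 0: 'a' vs 'd' => DIFFER
  Position 1: 'c' vs 'a' => DIFFER
  Position 2: 'e' vs 'c' => DIFFER
  Position 3: 'b' vs 'b' => same
  Position 4: 'c' vs 'd' => DIFFER
  Position 5: 'a' vs 'a' => same
  Position 6: 'b' vs 'b' => same
Positions that differ: 4

4


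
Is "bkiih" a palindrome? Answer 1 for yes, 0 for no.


Input: bkiih
Reversed: hiikb
  Compare pos 0 ('b') with pos 4 ('h'): MISMATCH
  Compare pos 1 ('k') with pos 3 ('i'): MISMATCH
Result: not a palindrome

0


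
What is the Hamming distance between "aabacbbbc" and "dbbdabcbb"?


Comparing "aabacbbbc" and "dbbdabcbb" position by position:
  Position 0: 'a' vs 'd' => differ
  Position 1: 'a' vs 'b' => differ
  Position 2: 'b' vs 'b' => same
  Position 3: 'a' vs 'd' => differ
  Position 4: 'c' vs 'a' => differ
  Position 5: 'b' vs 'b' => same
  Position 6: 'b' vs 'c' => differ
  Position 7: 'b' vs 'b' => same
  Position 8: 'c' vs 'b' => differ
Total differences (Hamming distance): 6

6


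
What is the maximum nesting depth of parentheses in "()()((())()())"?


Input: "()()((())()())"
Tracking depth:
  Position 0 '(': depth becomes 1
  Position 1 ')': depth becomes 0
  Position 2 '(': depth becomes 1
  Position 3 ')': depth becomes 0
  Position 4 '(': depth becomes 1
  Position 5 '(': depth becomes 2
  Position 6 '(': depth becomes 3
  Position 7 ')': depth becomes 2
  Position 8 ')': depth becomes 1
  Position 9 '(': depth becomes 2
  Position 10 ')': depth becomes 1
  Position 11 '(': depth becomes 2
  Position 12 ')': depth becomes 1
  Position 13 ')': depth becomes 0
Maximum depth reached: 3

3


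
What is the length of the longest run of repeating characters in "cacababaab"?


Input: "cacababaab"
Scanning for longest run:
  Position 1 ('a'): new char, reset run to 1
  Position 2 ('c'): new char, reset run to 1
  Position 3 ('a'): new char, reset run to 1
  Position 4 ('b'): new char, reset run to 1
  Position 5 ('a'): new char, reset run to 1
  Position 6 ('b'): new char, reset run to 1
  Position 7 ('a'): new char, reset run to 1
  Position 8 ('a'): continues run of 'a', length=2
  Position 9 ('b'): new char, reset run to 1
Longest run: 'a' with length 2

2


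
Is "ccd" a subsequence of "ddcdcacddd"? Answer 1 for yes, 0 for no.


Check if "ccd" is a subsequence of "ddcdcacddd"
Greedy scan:
  Position 0 ('d'): no match needed
  Position 1 ('d'): no match needed
  Position 2 ('c'): matches sub[0] = 'c'
  Position 3 ('d'): no match needed
  Position 4 ('c'): matches sub[1] = 'c'
  Position 5 ('a'): no match needed
  Position 6 ('c'): no match needed
  Position 7 ('d'): matches sub[2] = 'd'
  Position 8 ('d'): no match needed
  Position 9 ('d'): no match needed
All 3 characters matched => is a subsequence

1


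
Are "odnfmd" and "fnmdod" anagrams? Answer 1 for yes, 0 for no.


Strings: "odnfmd", "fnmdod"
Sorted first:  ddfmno
Sorted second: ddfmno
Sorted forms match => anagrams

1


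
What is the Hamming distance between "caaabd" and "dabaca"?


Comparing "caaabd" and "dabaca" position by position:
  Position 0: 'c' vs 'd' => differ
  Position 1: 'a' vs 'a' => same
  Position 2: 'a' vs 'b' => differ
  Position 3: 'a' vs 'a' => same
  Position 4: 'b' vs 'c' => differ
  Position 5: 'd' vs 'a' => differ
Total differences (Hamming distance): 4

4


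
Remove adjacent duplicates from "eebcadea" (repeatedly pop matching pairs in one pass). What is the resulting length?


Input: eebcadea
Stack-based adjacent duplicate removal:
  Read 'e': push. Stack: e
  Read 'e': matches stack top 'e' => pop. Stack: (empty)
  Read 'b': push. Stack: b
  Read 'c': push. Stack: bc
  Read 'a': push. Stack: bca
  Read 'd': push. Stack: bcad
  Read 'e': push. Stack: bcade
  Read 'a': push. Stack: bcadea
Final stack: "bcadea" (length 6)

6


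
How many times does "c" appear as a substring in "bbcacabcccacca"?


Searching for "c" in "bbcacabcccacca"
Scanning each position:
  Position 0: "b" => no
  Position 1: "b" => no
  Position 2: "c" => MATCH
  Position 3: "a" => no
  Position 4: "c" => MATCH
  Position 5: "a" => no
  Position 6: "b" => no
  Position 7: "c" => MATCH
  Position 8: "c" => MATCH
  Position 9: "c" => MATCH
  Position 10: "a" => no
  Position 11: "c" => MATCH
  Position 12: "c" => MATCH
  Position 13: "a" => no
Total occurrences: 7

7


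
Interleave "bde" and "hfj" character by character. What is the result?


Interleaving "bde" and "hfj":
  Position 0: 'b' from first, 'h' from second => "bh"
  Position 1: 'd' from first, 'f' from second => "df"
  Position 2: 'e' from first, 'j' from second => "ej"
Result: bhdfej

bhdfej


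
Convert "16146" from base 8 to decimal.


Input: "16146" in base 8
Positional expansion:
  Digit '1' (value 1) x 8^4 = 4096
  Digit '6' (value 6) x 8^3 = 3072
  Digit '1' (value 1) x 8^2 = 64
  Digit '4' (value 4) x 8^1 = 32
  Digit '6' (value 6) x 8^0 = 6
Sum = 7270

7270


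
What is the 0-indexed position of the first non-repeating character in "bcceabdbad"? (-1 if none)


Input: bcceabdbad
Character frequencies:
  'a': 2
  'b': 3
  'c': 2
  'd': 2
  'e': 1
Scanning left to right for freq == 1:
  Position 0 ('b'): freq=3, skip
  Position 1 ('c'): freq=2, skip
  Position 2 ('c'): freq=2, skip
  Position 3 ('e'): unique! => answer = 3

3


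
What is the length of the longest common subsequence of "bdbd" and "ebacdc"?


LCS of "bdbd" and "ebacdc"
DP table:
           e    b    a    c    d    c
      0    0    0    0    0    0    0
  b   0    0    1    1    1    1    1
  d   0    0    1    1    1    2    2
  b   0    0    1    1    1    2    2
  d   0    0    1    1    1    2    2
LCS length = dp[4][6] = 2

2


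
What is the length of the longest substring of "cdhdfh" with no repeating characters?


Input: "cdhdfh"
Sliding window (track last position of each char):
  Position 0 ('c'): window [0,0] length 1 -- new best
  Position 1 ('d'): window [0,1] length 2 -- new best
  Position 2 ('h'): window [0,2] length 3 -- new best
  Position 3 ('d'): repeat (last at 1), move window start to 2
  Position 3 ('d'): window [2,3] length 2
  Position 4 ('f'): window [2,4] length 3
  Position 5 ('h'): repeat (last at 2), move window start to 3
  Position 5 ('h'): window [3,5] length 3
Longest substring with no repeats: "cdh" with length 3

3


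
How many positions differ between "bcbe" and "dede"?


Comparing "bcbe" and "dede" position by position:
  Position 0: 'b' vs 'd' => DIFFER
  Position 1: 'c' vs 'e' => DIFFER
  Position 2: 'b' vs 'd' => DIFFER
  Position 3: 'e' vs 'e' => same
Positions that differ: 3

3


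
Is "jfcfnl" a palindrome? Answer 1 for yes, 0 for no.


Input: jfcfnl
Reversed: lnfcfj
  Compare pos 0 ('j') with pos 5 ('l'): MISMATCH
  Compare pos 1 ('f') with pos 4 ('n'): MISMATCH
  Compare pos 2 ('c') with pos 3 ('f'): MISMATCH
Result: not a palindrome

0


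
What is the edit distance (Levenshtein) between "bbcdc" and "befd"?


Computing edit distance: "bbcdc" -> "befd"
DP table:
           b    e    f    d
      0    1    2    3    4
  b   1    0    1    2    3
  b   2    1    1    2    3
  c   3    2    2    2    3
  d   4    3    3    3    2
  c   5    4    4    4    3
Edit distance = dp[5][4] = 3

3


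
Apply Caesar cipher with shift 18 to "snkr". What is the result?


Caesar cipher: shift "snkr" by 18
  's' (pos 18) + 18 = pos 10 = 'k'
  'n' (pos 13) + 18 = pos 5 = 'f'
  'k' (pos 10) + 18 = pos 2 = 'c'
  'r' (pos 17) + 18 = pos 9 = 'j'
Result: kfcj

kfcj


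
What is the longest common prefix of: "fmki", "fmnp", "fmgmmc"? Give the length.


Words: fmki, fmnp, fmgmmc
  Position 0: all 'f' => match
  Position 1: all 'm' => match
  Position 2: ('k', 'n', 'g') => mismatch, stop
LCP = "fm" (length 2)

2


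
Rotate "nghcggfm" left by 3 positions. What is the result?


Input: "nghcggfm", rotate left by 3
First 3 characters: "ngh"
Remaining characters: "cggfm"
Concatenate remaining + first: "cggfm" + "ngh" = "cggfmngh"

cggfmngh


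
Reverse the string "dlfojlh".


Input: dlfojlh
Reading characters right to left:
  Position 6: 'h'
  Position 5: 'l'
  Position 4: 'j'
  Position 3: 'o'
  Position 2: 'f'
  Position 1: 'l'
  Position 0: 'd'
Reversed: hljofld

hljofld


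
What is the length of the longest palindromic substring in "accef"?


Input: "accef"
Checking substrings for palindromes:
  [1:3] "cc" (len 2) => palindrome
Longest palindromic substring: "cc" with length 2

2


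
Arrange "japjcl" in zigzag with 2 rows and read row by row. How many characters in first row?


Zigzag "japjcl" into 2 rows:
Placing characters:
  'j' => row 0
  'a' => row 1
  'p' => row 0
  'j' => row 1
  'c' => row 0
  'l' => row 1
Rows:
  Row 0: "jpc"
  Row 1: "ajl"
First row length: 3

3


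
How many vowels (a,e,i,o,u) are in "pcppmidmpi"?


Input: pcppmidmpi
Checking each character:
  'p' at position 0: consonant
  'c' at position 1: consonant
  'p' at position 2: consonant
  'p' at position 3: consonant
  'm' at position 4: consonant
  'i' at position 5: vowel (running total: 1)
  'd' at position 6: consonant
  'm' at position 7: consonant
  'p' at position 8: consonant
  'i' at position 9: vowel (running total: 2)
Total vowels: 2

2


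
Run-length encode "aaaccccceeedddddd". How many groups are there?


Input: aaaccccceeedddddd
Scanning for consecutive runs:
  Group 1: 'a' x 3 (positions 0-2)
  Group 2: 'c' x 5 (positions 3-7)
  Group 3: 'e' x 3 (positions 8-10)
  Group 4: 'd' x 6 (positions 11-16)
Total groups: 4

4


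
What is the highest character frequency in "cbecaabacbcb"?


Input: cbecaabacbcb
Character counts:
  'a': 3
  'b': 4
  'c': 4
  'e': 1
Maximum frequency: 4

4


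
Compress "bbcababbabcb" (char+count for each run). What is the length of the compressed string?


Input: bbcababbabcb
Runs:
  'b' x 2 => "b2"
  'c' x 1 => "c1"
  'a' x 1 => "a1"
  'b' x 1 => "b1"
  'a' x 1 => "a1"
  'b' x 2 => "b2"
  'a' x 1 => "a1"
  'b' x 1 => "b1"
  'c' x 1 => "c1"
  'b' x 1 => "b1"
Compressed: "b2c1a1b1a1b2a1b1c1b1"
Compressed length: 20

20


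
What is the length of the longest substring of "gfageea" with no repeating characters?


Input: "gfageea"
Sliding window (track last position of each char):
  Position 0 ('g'): window [0,0] length 1 -- new best
  Position 1 ('f'): window [0,1] length 2 -- new best
  Position 2 ('a'): window [0,2] length 3 -- new best
  Position 3 ('g'): repeat (last at 0), move window start to 1
  Position 3 ('g'): window [1,3] length 3
  Position 4 ('e'): window [1,4] length 4 -- new best
  Position 5 ('e'): repeat (last at 4), move window start to 5
  Position 5 ('e'): window [5,5] length 1
  Position 6 ('a'): window [5,6] length 2
Longest substring with no repeats: "fage" with length 4

4


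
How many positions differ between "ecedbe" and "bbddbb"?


Comparing "ecedbe" and "bbddbb" position by position:
  Position 0: 'e' vs 'b' => DIFFER
  Position 1: 'c' vs 'b' => DIFFER
  Position 2: 'e' vs 'd' => DIFFER
  Position 3: 'd' vs 'd' => same
  Position 4: 'b' vs 'b' => same
  Position 5: 'e' vs 'b' => DIFFER
Positions that differ: 4

4


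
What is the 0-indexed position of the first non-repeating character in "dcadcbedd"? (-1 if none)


Input: dcadcbedd
Character frequencies:
  'a': 1
  'b': 1
  'c': 2
  'd': 4
  'e': 1
Scanning left to right for freq == 1:
  Position 0 ('d'): freq=4, skip
  Position 1 ('c'): freq=2, skip
  Position 2 ('a'): unique! => answer = 2

2


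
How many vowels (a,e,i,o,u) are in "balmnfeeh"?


Input: balmnfeeh
Checking each character:
  'b' at position 0: consonant
  'a' at position 1: vowel (running total: 1)
  'l' at position 2: consonant
  'm' at position 3: consonant
  'n' at position 4: consonant
  'f' at position 5: consonant
  'e' at position 6: vowel (running total: 2)
  'e' at position 7: vowel (running total: 3)
  'h' at position 8: consonant
Total vowels: 3

3
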